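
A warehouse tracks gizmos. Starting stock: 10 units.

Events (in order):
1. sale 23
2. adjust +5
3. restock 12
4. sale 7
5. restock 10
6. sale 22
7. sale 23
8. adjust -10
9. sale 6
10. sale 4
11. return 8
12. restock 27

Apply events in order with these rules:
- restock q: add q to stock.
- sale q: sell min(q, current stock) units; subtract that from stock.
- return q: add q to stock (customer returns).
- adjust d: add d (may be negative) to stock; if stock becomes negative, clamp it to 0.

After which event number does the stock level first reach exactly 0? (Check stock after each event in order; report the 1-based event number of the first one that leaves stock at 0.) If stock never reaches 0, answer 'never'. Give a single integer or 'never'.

Processing events:
Start: stock = 10
  Event 1 (sale 23): sell min(23,10)=10. stock: 10 - 10 = 0. total_sold = 10
  Event 2 (adjust +5): 0 + 5 = 5
  Event 3 (restock 12): 5 + 12 = 17
  Event 4 (sale 7): sell min(7,17)=7. stock: 17 - 7 = 10. total_sold = 17
  Event 5 (restock 10): 10 + 10 = 20
  Event 6 (sale 22): sell min(22,20)=20. stock: 20 - 20 = 0. total_sold = 37
  Event 7 (sale 23): sell min(23,0)=0. stock: 0 - 0 = 0. total_sold = 37
  Event 8 (adjust -10): 0 + -10 = 0 (clamped to 0)
  Event 9 (sale 6): sell min(6,0)=0. stock: 0 - 0 = 0. total_sold = 37
  Event 10 (sale 4): sell min(4,0)=0. stock: 0 - 0 = 0. total_sold = 37
  Event 11 (return 8): 0 + 8 = 8
  Event 12 (restock 27): 8 + 27 = 35
Final: stock = 35, total_sold = 37

First zero at event 1.

Answer: 1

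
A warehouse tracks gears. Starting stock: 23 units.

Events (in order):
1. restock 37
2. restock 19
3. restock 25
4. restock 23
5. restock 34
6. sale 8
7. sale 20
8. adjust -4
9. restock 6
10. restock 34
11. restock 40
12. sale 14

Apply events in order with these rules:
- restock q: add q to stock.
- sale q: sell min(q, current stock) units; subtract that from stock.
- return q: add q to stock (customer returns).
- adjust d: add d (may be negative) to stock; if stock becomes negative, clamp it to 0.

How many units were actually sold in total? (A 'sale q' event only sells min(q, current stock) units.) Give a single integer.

Processing events:
Start: stock = 23
  Event 1 (restock 37): 23 + 37 = 60
  Event 2 (restock 19): 60 + 19 = 79
  Event 3 (restock 25): 79 + 25 = 104
  Event 4 (restock 23): 104 + 23 = 127
  Event 5 (restock 34): 127 + 34 = 161
  Event 6 (sale 8): sell min(8,161)=8. stock: 161 - 8 = 153. total_sold = 8
  Event 7 (sale 20): sell min(20,153)=20. stock: 153 - 20 = 133. total_sold = 28
  Event 8 (adjust -4): 133 + -4 = 129
  Event 9 (restock 6): 129 + 6 = 135
  Event 10 (restock 34): 135 + 34 = 169
  Event 11 (restock 40): 169 + 40 = 209
  Event 12 (sale 14): sell min(14,209)=14. stock: 209 - 14 = 195. total_sold = 42
Final: stock = 195, total_sold = 42

Answer: 42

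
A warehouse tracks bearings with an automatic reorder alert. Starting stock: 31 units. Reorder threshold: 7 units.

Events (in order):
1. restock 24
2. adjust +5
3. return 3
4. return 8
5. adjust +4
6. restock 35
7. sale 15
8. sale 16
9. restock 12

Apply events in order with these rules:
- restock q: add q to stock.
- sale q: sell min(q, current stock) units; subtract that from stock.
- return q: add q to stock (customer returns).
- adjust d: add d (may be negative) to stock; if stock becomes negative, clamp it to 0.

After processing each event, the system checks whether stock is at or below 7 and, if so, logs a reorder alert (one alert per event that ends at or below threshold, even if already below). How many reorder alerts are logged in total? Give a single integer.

Processing events:
Start: stock = 31
  Event 1 (restock 24): 31 + 24 = 55
  Event 2 (adjust +5): 55 + 5 = 60
  Event 3 (return 3): 60 + 3 = 63
  Event 4 (return 8): 63 + 8 = 71
  Event 5 (adjust +4): 71 + 4 = 75
  Event 6 (restock 35): 75 + 35 = 110
  Event 7 (sale 15): sell min(15,110)=15. stock: 110 - 15 = 95. total_sold = 15
  Event 8 (sale 16): sell min(16,95)=16. stock: 95 - 16 = 79. total_sold = 31
  Event 9 (restock 12): 79 + 12 = 91
Final: stock = 91, total_sold = 31

Checking against threshold 7:
  After event 1: stock=55 > 7
  After event 2: stock=60 > 7
  After event 3: stock=63 > 7
  After event 4: stock=71 > 7
  After event 5: stock=75 > 7
  After event 6: stock=110 > 7
  After event 7: stock=95 > 7
  After event 8: stock=79 > 7
  After event 9: stock=91 > 7
Alert events: []. Count = 0

Answer: 0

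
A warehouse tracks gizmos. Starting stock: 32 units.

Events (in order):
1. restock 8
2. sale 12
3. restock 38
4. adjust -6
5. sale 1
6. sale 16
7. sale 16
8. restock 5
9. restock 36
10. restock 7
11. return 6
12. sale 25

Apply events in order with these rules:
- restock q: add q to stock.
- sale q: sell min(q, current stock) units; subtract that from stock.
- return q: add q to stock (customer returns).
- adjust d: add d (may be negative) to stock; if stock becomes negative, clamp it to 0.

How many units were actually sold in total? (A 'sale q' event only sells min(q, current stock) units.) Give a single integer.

Processing events:
Start: stock = 32
  Event 1 (restock 8): 32 + 8 = 40
  Event 2 (sale 12): sell min(12,40)=12. stock: 40 - 12 = 28. total_sold = 12
  Event 3 (restock 38): 28 + 38 = 66
  Event 4 (adjust -6): 66 + -6 = 60
  Event 5 (sale 1): sell min(1,60)=1. stock: 60 - 1 = 59. total_sold = 13
  Event 6 (sale 16): sell min(16,59)=16. stock: 59 - 16 = 43. total_sold = 29
  Event 7 (sale 16): sell min(16,43)=16. stock: 43 - 16 = 27. total_sold = 45
  Event 8 (restock 5): 27 + 5 = 32
  Event 9 (restock 36): 32 + 36 = 68
  Event 10 (restock 7): 68 + 7 = 75
  Event 11 (return 6): 75 + 6 = 81
  Event 12 (sale 25): sell min(25,81)=25. stock: 81 - 25 = 56. total_sold = 70
Final: stock = 56, total_sold = 70

Answer: 70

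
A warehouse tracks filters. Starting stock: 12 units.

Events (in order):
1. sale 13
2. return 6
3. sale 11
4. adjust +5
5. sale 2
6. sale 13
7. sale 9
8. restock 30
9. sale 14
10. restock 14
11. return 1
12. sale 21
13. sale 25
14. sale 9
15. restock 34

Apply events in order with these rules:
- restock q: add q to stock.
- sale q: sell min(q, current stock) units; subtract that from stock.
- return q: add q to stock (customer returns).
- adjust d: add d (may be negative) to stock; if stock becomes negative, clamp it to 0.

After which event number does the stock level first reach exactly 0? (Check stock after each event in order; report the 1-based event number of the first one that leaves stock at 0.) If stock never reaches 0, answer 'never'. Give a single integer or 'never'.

Processing events:
Start: stock = 12
  Event 1 (sale 13): sell min(13,12)=12. stock: 12 - 12 = 0. total_sold = 12
  Event 2 (return 6): 0 + 6 = 6
  Event 3 (sale 11): sell min(11,6)=6. stock: 6 - 6 = 0. total_sold = 18
  Event 4 (adjust +5): 0 + 5 = 5
  Event 5 (sale 2): sell min(2,5)=2. stock: 5 - 2 = 3. total_sold = 20
  Event 6 (sale 13): sell min(13,3)=3. stock: 3 - 3 = 0. total_sold = 23
  Event 7 (sale 9): sell min(9,0)=0. stock: 0 - 0 = 0. total_sold = 23
  Event 8 (restock 30): 0 + 30 = 30
  Event 9 (sale 14): sell min(14,30)=14. stock: 30 - 14 = 16. total_sold = 37
  Event 10 (restock 14): 16 + 14 = 30
  Event 11 (return 1): 30 + 1 = 31
  Event 12 (sale 21): sell min(21,31)=21. stock: 31 - 21 = 10. total_sold = 58
  Event 13 (sale 25): sell min(25,10)=10. stock: 10 - 10 = 0. total_sold = 68
  Event 14 (sale 9): sell min(9,0)=0. stock: 0 - 0 = 0. total_sold = 68
  Event 15 (restock 34): 0 + 34 = 34
Final: stock = 34, total_sold = 68

First zero at event 1.

Answer: 1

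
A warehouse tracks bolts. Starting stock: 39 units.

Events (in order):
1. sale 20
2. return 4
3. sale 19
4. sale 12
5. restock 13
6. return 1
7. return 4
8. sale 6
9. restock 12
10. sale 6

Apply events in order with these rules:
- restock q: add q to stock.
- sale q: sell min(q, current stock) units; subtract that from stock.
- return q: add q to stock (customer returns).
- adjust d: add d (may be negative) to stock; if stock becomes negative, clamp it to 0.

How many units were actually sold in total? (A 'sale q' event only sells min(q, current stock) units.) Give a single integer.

Answer: 55

Derivation:
Processing events:
Start: stock = 39
  Event 1 (sale 20): sell min(20,39)=20. stock: 39 - 20 = 19. total_sold = 20
  Event 2 (return 4): 19 + 4 = 23
  Event 3 (sale 19): sell min(19,23)=19. stock: 23 - 19 = 4. total_sold = 39
  Event 4 (sale 12): sell min(12,4)=4. stock: 4 - 4 = 0. total_sold = 43
  Event 5 (restock 13): 0 + 13 = 13
  Event 6 (return 1): 13 + 1 = 14
  Event 7 (return 4): 14 + 4 = 18
  Event 8 (sale 6): sell min(6,18)=6. stock: 18 - 6 = 12. total_sold = 49
  Event 9 (restock 12): 12 + 12 = 24
  Event 10 (sale 6): sell min(6,24)=6. stock: 24 - 6 = 18. total_sold = 55
Final: stock = 18, total_sold = 55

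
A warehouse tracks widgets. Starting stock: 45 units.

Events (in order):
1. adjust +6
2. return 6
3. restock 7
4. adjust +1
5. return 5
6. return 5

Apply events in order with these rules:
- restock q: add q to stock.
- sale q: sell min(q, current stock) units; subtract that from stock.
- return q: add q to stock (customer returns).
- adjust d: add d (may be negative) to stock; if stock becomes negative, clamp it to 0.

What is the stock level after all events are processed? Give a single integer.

Answer: 75

Derivation:
Processing events:
Start: stock = 45
  Event 1 (adjust +6): 45 + 6 = 51
  Event 2 (return 6): 51 + 6 = 57
  Event 3 (restock 7): 57 + 7 = 64
  Event 4 (adjust +1): 64 + 1 = 65
  Event 5 (return 5): 65 + 5 = 70
  Event 6 (return 5): 70 + 5 = 75
Final: stock = 75, total_sold = 0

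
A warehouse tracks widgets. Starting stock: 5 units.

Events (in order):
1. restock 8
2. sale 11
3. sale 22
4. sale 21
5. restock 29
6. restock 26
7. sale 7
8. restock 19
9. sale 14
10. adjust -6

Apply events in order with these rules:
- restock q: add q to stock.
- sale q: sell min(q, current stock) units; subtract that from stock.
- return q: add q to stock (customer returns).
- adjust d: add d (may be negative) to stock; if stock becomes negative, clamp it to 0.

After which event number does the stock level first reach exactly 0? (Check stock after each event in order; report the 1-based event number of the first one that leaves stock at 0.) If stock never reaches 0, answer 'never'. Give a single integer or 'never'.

Answer: 3

Derivation:
Processing events:
Start: stock = 5
  Event 1 (restock 8): 5 + 8 = 13
  Event 2 (sale 11): sell min(11,13)=11. stock: 13 - 11 = 2. total_sold = 11
  Event 3 (sale 22): sell min(22,2)=2. stock: 2 - 2 = 0. total_sold = 13
  Event 4 (sale 21): sell min(21,0)=0. stock: 0 - 0 = 0. total_sold = 13
  Event 5 (restock 29): 0 + 29 = 29
  Event 6 (restock 26): 29 + 26 = 55
  Event 7 (sale 7): sell min(7,55)=7. stock: 55 - 7 = 48. total_sold = 20
  Event 8 (restock 19): 48 + 19 = 67
  Event 9 (sale 14): sell min(14,67)=14. stock: 67 - 14 = 53. total_sold = 34
  Event 10 (adjust -6): 53 + -6 = 47
Final: stock = 47, total_sold = 34

First zero at event 3.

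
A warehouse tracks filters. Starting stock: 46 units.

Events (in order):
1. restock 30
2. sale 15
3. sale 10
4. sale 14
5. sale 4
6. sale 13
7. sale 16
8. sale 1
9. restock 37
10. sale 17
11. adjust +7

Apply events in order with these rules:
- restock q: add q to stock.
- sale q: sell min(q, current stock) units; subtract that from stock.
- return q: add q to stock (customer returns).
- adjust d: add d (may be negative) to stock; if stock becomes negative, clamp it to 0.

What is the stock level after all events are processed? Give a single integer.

Processing events:
Start: stock = 46
  Event 1 (restock 30): 46 + 30 = 76
  Event 2 (sale 15): sell min(15,76)=15. stock: 76 - 15 = 61. total_sold = 15
  Event 3 (sale 10): sell min(10,61)=10. stock: 61 - 10 = 51. total_sold = 25
  Event 4 (sale 14): sell min(14,51)=14. stock: 51 - 14 = 37. total_sold = 39
  Event 5 (sale 4): sell min(4,37)=4. stock: 37 - 4 = 33. total_sold = 43
  Event 6 (sale 13): sell min(13,33)=13. stock: 33 - 13 = 20. total_sold = 56
  Event 7 (sale 16): sell min(16,20)=16. stock: 20 - 16 = 4. total_sold = 72
  Event 8 (sale 1): sell min(1,4)=1. stock: 4 - 1 = 3. total_sold = 73
  Event 9 (restock 37): 3 + 37 = 40
  Event 10 (sale 17): sell min(17,40)=17. stock: 40 - 17 = 23. total_sold = 90
  Event 11 (adjust +7): 23 + 7 = 30
Final: stock = 30, total_sold = 90

Answer: 30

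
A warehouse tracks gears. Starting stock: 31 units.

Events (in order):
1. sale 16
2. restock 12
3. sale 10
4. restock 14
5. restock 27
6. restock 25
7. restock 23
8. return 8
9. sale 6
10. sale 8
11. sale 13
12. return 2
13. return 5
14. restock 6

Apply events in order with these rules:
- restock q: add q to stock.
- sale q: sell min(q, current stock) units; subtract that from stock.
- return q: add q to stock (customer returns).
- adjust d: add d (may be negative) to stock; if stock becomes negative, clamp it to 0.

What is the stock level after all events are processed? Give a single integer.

Answer: 100

Derivation:
Processing events:
Start: stock = 31
  Event 1 (sale 16): sell min(16,31)=16. stock: 31 - 16 = 15. total_sold = 16
  Event 2 (restock 12): 15 + 12 = 27
  Event 3 (sale 10): sell min(10,27)=10. stock: 27 - 10 = 17. total_sold = 26
  Event 4 (restock 14): 17 + 14 = 31
  Event 5 (restock 27): 31 + 27 = 58
  Event 6 (restock 25): 58 + 25 = 83
  Event 7 (restock 23): 83 + 23 = 106
  Event 8 (return 8): 106 + 8 = 114
  Event 9 (sale 6): sell min(6,114)=6. stock: 114 - 6 = 108. total_sold = 32
  Event 10 (sale 8): sell min(8,108)=8. stock: 108 - 8 = 100. total_sold = 40
  Event 11 (sale 13): sell min(13,100)=13. stock: 100 - 13 = 87. total_sold = 53
  Event 12 (return 2): 87 + 2 = 89
  Event 13 (return 5): 89 + 5 = 94
  Event 14 (restock 6): 94 + 6 = 100
Final: stock = 100, total_sold = 53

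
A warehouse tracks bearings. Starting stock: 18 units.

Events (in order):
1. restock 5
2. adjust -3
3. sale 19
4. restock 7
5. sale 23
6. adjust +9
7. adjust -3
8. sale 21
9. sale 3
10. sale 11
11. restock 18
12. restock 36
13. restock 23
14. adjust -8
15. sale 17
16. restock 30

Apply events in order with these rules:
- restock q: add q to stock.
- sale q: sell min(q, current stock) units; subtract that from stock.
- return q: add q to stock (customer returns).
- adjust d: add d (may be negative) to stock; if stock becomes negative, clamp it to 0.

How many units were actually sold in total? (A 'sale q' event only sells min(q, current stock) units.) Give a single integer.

Processing events:
Start: stock = 18
  Event 1 (restock 5): 18 + 5 = 23
  Event 2 (adjust -3): 23 + -3 = 20
  Event 3 (sale 19): sell min(19,20)=19. stock: 20 - 19 = 1. total_sold = 19
  Event 4 (restock 7): 1 + 7 = 8
  Event 5 (sale 23): sell min(23,8)=8. stock: 8 - 8 = 0. total_sold = 27
  Event 6 (adjust +9): 0 + 9 = 9
  Event 7 (adjust -3): 9 + -3 = 6
  Event 8 (sale 21): sell min(21,6)=6. stock: 6 - 6 = 0. total_sold = 33
  Event 9 (sale 3): sell min(3,0)=0. stock: 0 - 0 = 0. total_sold = 33
  Event 10 (sale 11): sell min(11,0)=0. stock: 0 - 0 = 0. total_sold = 33
  Event 11 (restock 18): 0 + 18 = 18
  Event 12 (restock 36): 18 + 36 = 54
  Event 13 (restock 23): 54 + 23 = 77
  Event 14 (adjust -8): 77 + -8 = 69
  Event 15 (sale 17): sell min(17,69)=17. stock: 69 - 17 = 52. total_sold = 50
  Event 16 (restock 30): 52 + 30 = 82
Final: stock = 82, total_sold = 50

Answer: 50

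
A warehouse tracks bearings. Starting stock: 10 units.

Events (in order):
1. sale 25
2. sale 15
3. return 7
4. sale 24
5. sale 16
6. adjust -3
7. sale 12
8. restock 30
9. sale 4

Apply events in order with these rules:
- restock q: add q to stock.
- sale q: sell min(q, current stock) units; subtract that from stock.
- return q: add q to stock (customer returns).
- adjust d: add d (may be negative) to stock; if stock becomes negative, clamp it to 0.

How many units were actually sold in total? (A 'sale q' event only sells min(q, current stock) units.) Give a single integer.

Processing events:
Start: stock = 10
  Event 1 (sale 25): sell min(25,10)=10. stock: 10 - 10 = 0. total_sold = 10
  Event 2 (sale 15): sell min(15,0)=0. stock: 0 - 0 = 0. total_sold = 10
  Event 3 (return 7): 0 + 7 = 7
  Event 4 (sale 24): sell min(24,7)=7. stock: 7 - 7 = 0. total_sold = 17
  Event 5 (sale 16): sell min(16,0)=0. stock: 0 - 0 = 0. total_sold = 17
  Event 6 (adjust -3): 0 + -3 = 0 (clamped to 0)
  Event 7 (sale 12): sell min(12,0)=0. stock: 0 - 0 = 0. total_sold = 17
  Event 8 (restock 30): 0 + 30 = 30
  Event 9 (sale 4): sell min(4,30)=4. stock: 30 - 4 = 26. total_sold = 21
Final: stock = 26, total_sold = 21

Answer: 21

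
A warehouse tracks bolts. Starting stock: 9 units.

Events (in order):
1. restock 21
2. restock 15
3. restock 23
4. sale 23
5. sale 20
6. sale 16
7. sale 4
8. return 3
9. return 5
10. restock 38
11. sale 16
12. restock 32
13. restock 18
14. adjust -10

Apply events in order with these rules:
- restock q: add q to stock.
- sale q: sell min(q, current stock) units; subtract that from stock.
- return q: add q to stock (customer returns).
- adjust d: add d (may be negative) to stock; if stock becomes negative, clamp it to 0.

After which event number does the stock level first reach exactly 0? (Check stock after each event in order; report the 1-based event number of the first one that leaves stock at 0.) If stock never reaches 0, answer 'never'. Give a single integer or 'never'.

Answer: never

Derivation:
Processing events:
Start: stock = 9
  Event 1 (restock 21): 9 + 21 = 30
  Event 2 (restock 15): 30 + 15 = 45
  Event 3 (restock 23): 45 + 23 = 68
  Event 4 (sale 23): sell min(23,68)=23. stock: 68 - 23 = 45. total_sold = 23
  Event 5 (sale 20): sell min(20,45)=20. stock: 45 - 20 = 25. total_sold = 43
  Event 6 (sale 16): sell min(16,25)=16. stock: 25 - 16 = 9. total_sold = 59
  Event 7 (sale 4): sell min(4,9)=4. stock: 9 - 4 = 5. total_sold = 63
  Event 8 (return 3): 5 + 3 = 8
  Event 9 (return 5): 8 + 5 = 13
  Event 10 (restock 38): 13 + 38 = 51
  Event 11 (sale 16): sell min(16,51)=16. stock: 51 - 16 = 35. total_sold = 79
  Event 12 (restock 32): 35 + 32 = 67
  Event 13 (restock 18): 67 + 18 = 85
  Event 14 (adjust -10): 85 + -10 = 75
Final: stock = 75, total_sold = 79

Stock never reaches 0.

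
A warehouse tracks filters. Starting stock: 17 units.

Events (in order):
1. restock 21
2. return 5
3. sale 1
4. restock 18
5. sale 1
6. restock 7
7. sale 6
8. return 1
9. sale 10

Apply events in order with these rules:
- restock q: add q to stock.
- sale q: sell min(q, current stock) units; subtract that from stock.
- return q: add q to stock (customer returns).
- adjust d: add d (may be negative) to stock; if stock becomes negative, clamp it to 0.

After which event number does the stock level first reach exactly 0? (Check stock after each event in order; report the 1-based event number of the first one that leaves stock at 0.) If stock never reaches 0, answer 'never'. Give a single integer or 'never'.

Answer: never

Derivation:
Processing events:
Start: stock = 17
  Event 1 (restock 21): 17 + 21 = 38
  Event 2 (return 5): 38 + 5 = 43
  Event 3 (sale 1): sell min(1,43)=1. stock: 43 - 1 = 42. total_sold = 1
  Event 4 (restock 18): 42 + 18 = 60
  Event 5 (sale 1): sell min(1,60)=1. stock: 60 - 1 = 59. total_sold = 2
  Event 6 (restock 7): 59 + 7 = 66
  Event 7 (sale 6): sell min(6,66)=6. stock: 66 - 6 = 60. total_sold = 8
  Event 8 (return 1): 60 + 1 = 61
  Event 9 (sale 10): sell min(10,61)=10. stock: 61 - 10 = 51. total_sold = 18
Final: stock = 51, total_sold = 18

Stock never reaches 0.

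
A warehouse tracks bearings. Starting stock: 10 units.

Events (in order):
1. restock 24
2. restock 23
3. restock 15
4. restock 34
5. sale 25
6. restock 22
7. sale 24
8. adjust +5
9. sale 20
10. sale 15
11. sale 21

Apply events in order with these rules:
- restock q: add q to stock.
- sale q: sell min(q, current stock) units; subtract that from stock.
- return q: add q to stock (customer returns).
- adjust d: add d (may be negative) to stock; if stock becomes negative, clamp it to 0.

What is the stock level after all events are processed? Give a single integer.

Answer: 28

Derivation:
Processing events:
Start: stock = 10
  Event 1 (restock 24): 10 + 24 = 34
  Event 2 (restock 23): 34 + 23 = 57
  Event 3 (restock 15): 57 + 15 = 72
  Event 4 (restock 34): 72 + 34 = 106
  Event 5 (sale 25): sell min(25,106)=25. stock: 106 - 25 = 81. total_sold = 25
  Event 6 (restock 22): 81 + 22 = 103
  Event 7 (sale 24): sell min(24,103)=24. stock: 103 - 24 = 79. total_sold = 49
  Event 8 (adjust +5): 79 + 5 = 84
  Event 9 (sale 20): sell min(20,84)=20. stock: 84 - 20 = 64. total_sold = 69
  Event 10 (sale 15): sell min(15,64)=15. stock: 64 - 15 = 49. total_sold = 84
  Event 11 (sale 21): sell min(21,49)=21. stock: 49 - 21 = 28. total_sold = 105
Final: stock = 28, total_sold = 105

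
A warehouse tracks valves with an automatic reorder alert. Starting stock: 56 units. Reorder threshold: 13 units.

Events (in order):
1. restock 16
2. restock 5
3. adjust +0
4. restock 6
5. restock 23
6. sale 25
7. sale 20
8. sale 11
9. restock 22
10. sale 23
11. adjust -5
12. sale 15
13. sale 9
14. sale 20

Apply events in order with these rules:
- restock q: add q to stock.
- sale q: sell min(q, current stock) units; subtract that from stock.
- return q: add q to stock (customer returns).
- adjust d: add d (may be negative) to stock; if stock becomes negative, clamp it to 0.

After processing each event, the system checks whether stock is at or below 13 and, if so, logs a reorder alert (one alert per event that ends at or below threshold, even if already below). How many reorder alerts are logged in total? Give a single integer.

Processing events:
Start: stock = 56
  Event 1 (restock 16): 56 + 16 = 72
  Event 2 (restock 5): 72 + 5 = 77
  Event 3 (adjust +0): 77 + 0 = 77
  Event 4 (restock 6): 77 + 6 = 83
  Event 5 (restock 23): 83 + 23 = 106
  Event 6 (sale 25): sell min(25,106)=25. stock: 106 - 25 = 81. total_sold = 25
  Event 7 (sale 20): sell min(20,81)=20. stock: 81 - 20 = 61. total_sold = 45
  Event 8 (sale 11): sell min(11,61)=11. stock: 61 - 11 = 50. total_sold = 56
  Event 9 (restock 22): 50 + 22 = 72
  Event 10 (sale 23): sell min(23,72)=23. stock: 72 - 23 = 49. total_sold = 79
  Event 11 (adjust -5): 49 + -5 = 44
  Event 12 (sale 15): sell min(15,44)=15. stock: 44 - 15 = 29. total_sold = 94
  Event 13 (sale 9): sell min(9,29)=9. stock: 29 - 9 = 20. total_sold = 103
  Event 14 (sale 20): sell min(20,20)=20. stock: 20 - 20 = 0. total_sold = 123
Final: stock = 0, total_sold = 123

Checking against threshold 13:
  After event 1: stock=72 > 13
  After event 2: stock=77 > 13
  After event 3: stock=77 > 13
  After event 4: stock=83 > 13
  After event 5: stock=106 > 13
  After event 6: stock=81 > 13
  After event 7: stock=61 > 13
  After event 8: stock=50 > 13
  After event 9: stock=72 > 13
  After event 10: stock=49 > 13
  After event 11: stock=44 > 13
  After event 12: stock=29 > 13
  After event 13: stock=20 > 13
  After event 14: stock=0 <= 13 -> ALERT
Alert events: [14]. Count = 1

Answer: 1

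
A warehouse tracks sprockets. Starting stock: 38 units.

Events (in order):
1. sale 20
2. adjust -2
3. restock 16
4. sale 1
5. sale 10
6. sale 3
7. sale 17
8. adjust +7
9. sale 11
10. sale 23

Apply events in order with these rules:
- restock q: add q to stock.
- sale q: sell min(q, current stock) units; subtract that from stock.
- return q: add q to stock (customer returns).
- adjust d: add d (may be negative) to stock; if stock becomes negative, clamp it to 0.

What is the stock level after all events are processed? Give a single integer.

Answer: 0

Derivation:
Processing events:
Start: stock = 38
  Event 1 (sale 20): sell min(20,38)=20. stock: 38 - 20 = 18. total_sold = 20
  Event 2 (adjust -2): 18 + -2 = 16
  Event 3 (restock 16): 16 + 16 = 32
  Event 4 (sale 1): sell min(1,32)=1. stock: 32 - 1 = 31. total_sold = 21
  Event 5 (sale 10): sell min(10,31)=10. stock: 31 - 10 = 21. total_sold = 31
  Event 6 (sale 3): sell min(3,21)=3. stock: 21 - 3 = 18. total_sold = 34
  Event 7 (sale 17): sell min(17,18)=17. stock: 18 - 17 = 1. total_sold = 51
  Event 8 (adjust +7): 1 + 7 = 8
  Event 9 (sale 11): sell min(11,8)=8. stock: 8 - 8 = 0. total_sold = 59
  Event 10 (sale 23): sell min(23,0)=0. stock: 0 - 0 = 0. total_sold = 59
Final: stock = 0, total_sold = 59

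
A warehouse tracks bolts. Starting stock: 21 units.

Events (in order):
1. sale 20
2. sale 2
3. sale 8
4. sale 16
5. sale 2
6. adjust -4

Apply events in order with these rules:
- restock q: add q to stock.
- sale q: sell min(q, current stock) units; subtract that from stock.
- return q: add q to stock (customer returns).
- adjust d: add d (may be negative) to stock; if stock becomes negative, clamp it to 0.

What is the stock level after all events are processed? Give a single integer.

Processing events:
Start: stock = 21
  Event 1 (sale 20): sell min(20,21)=20. stock: 21 - 20 = 1. total_sold = 20
  Event 2 (sale 2): sell min(2,1)=1. stock: 1 - 1 = 0. total_sold = 21
  Event 3 (sale 8): sell min(8,0)=0. stock: 0 - 0 = 0. total_sold = 21
  Event 4 (sale 16): sell min(16,0)=0. stock: 0 - 0 = 0. total_sold = 21
  Event 5 (sale 2): sell min(2,0)=0. stock: 0 - 0 = 0. total_sold = 21
  Event 6 (adjust -4): 0 + -4 = 0 (clamped to 0)
Final: stock = 0, total_sold = 21

Answer: 0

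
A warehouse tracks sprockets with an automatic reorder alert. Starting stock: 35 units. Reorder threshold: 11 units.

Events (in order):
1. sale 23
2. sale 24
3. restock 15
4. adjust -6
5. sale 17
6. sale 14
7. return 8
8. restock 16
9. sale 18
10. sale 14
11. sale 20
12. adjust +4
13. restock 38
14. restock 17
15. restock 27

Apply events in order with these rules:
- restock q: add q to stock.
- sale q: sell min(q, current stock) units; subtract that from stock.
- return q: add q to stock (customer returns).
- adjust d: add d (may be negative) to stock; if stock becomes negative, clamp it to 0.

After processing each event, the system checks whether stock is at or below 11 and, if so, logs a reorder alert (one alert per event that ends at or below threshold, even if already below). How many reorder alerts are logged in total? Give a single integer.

Answer: 9

Derivation:
Processing events:
Start: stock = 35
  Event 1 (sale 23): sell min(23,35)=23. stock: 35 - 23 = 12. total_sold = 23
  Event 2 (sale 24): sell min(24,12)=12. stock: 12 - 12 = 0. total_sold = 35
  Event 3 (restock 15): 0 + 15 = 15
  Event 4 (adjust -6): 15 + -6 = 9
  Event 5 (sale 17): sell min(17,9)=9. stock: 9 - 9 = 0. total_sold = 44
  Event 6 (sale 14): sell min(14,0)=0. stock: 0 - 0 = 0. total_sold = 44
  Event 7 (return 8): 0 + 8 = 8
  Event 8 (restock 16): 8 + 16 = 24
  Event 9 (sale 18): sell min(18,24)=18. stock: 24 - 18 = 6. total_sold = 62
  Event 10 (sale 14): sell min(14,6)=6. stock: 6 - 6 = 0. total_sold = 68
  Event 11 (sale 20): sell min(20,0)=0. stock: 0 - 0 = 0. total_sold = 68
  Event 12 (adjust +4): 0 + 4 = 4
  Event 13 (restock 38): 4 + 38 = 42
  Event 14 (restock 17): 42 + 17 = 59
  Event 15 (restock 27): 59 + 27 = 86
Final: stock = 86, total_sold = 68

Checking against threshold 11:
  After event 1: stock=12 > 11
  After event 2: stock=0 <= 11 -> ALERT
  After event 3: stock=15 > 11
  After event 4: stock=9 <= 11 -> ALERT
  After event 5: stock=0 <= 11 -> ALERT
  After event 6: stock=0 <= 11 -> ALERT
  After event 7: stock=8 <= 11 -> ALERT
  After event 8: stock=24 > 11
  After event 9: stock=6 <= 11 -> ALERT
  After event 10: stock=0 <= 11 -> ALERT
  After event 11: stock=0 <= 11 -> ALERT
  After event 12: stock=4 <= 11 -> ALERT
  After event 13: stock=42 > 11
  After event 14: stock=59 > 11
  After event 15: stock=86 > 11
Alert events: [2, 4, 5, 6, 7, 9, 10, 11, 12]. Count = 9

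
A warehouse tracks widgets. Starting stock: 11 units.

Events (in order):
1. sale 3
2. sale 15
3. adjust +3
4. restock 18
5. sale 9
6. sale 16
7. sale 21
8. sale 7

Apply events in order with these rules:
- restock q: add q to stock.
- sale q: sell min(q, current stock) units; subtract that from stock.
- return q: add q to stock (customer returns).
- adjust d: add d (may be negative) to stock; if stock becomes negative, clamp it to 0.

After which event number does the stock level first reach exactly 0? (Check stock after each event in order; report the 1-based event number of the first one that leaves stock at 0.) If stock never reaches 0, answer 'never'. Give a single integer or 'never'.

Answer: 2

Derivation:
Processing events:
Start: stock = 11
  Event 1 (sale 3): sell min(3,11)=3. stock: 11 - 3 = 8. total_sold = 3
  Event 2 (sale 15): sell min(15,8)=8. stock: 8 - 8 = 0. total_sold = 11
  Event 3 (adjust +3): 0 + 3 = 3
  Event 4 (restock 18): 3 + 18 = 21
  Event 5 (sale 9): sell min(9,21)=9. stock: 21 - 9 = 12. total_sold = 20
  Event 6 (sale 16): sell min(16,12)=12. stock: 12 - 12 = 0. total_sold = 32
  Event 7 (sale 21): sell min(21,0)=0. stock: 0 - 0 = 0. total_sold = 32
  Event 8 (sale 7): sell min(7,0)=0. stock: 0 - 0 = 0. total_sold = 32
Final: stock = 0, total_sold = 32

First zero at event 2.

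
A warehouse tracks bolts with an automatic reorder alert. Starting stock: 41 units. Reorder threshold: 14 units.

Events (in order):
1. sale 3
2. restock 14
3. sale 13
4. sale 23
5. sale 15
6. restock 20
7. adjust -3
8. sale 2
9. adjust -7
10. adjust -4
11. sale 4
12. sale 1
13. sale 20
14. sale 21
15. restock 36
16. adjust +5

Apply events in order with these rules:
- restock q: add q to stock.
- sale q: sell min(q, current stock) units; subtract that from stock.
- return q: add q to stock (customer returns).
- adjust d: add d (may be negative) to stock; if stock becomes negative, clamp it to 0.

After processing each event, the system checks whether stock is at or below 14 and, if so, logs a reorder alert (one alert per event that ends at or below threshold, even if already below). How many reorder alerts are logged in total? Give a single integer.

Answer: 7

Derivation:
Processing events:
Start: stock = 41
  Event 1 (sale 3): sell min(3,41)=3. stock: 41 - 3 = 38. total_sold = 3
  Event 2 (restock 14): 38 + 14 = 52
  Event 3 (sale 13): sell min(13,52)=13. stock: 52 - 13 = 39. total_sold = 16
  Event 4 (sale 23): sell min(23,39)=23. stock: 39 - 23 = 16. total_sold = 39
  Event 5 (sale 15): sell min(15,16)=15. stock: 16 - 15 = 1. total_sold = 54
  Event 6 (restock 20): 1 + 20 = 21
  Event 7 (adjust -3): 21 + -3 = 18
  Event 8 (sale 2): sell min(2,18)=2. stock: 18 - 2 = 16. total_sold = 56
  Event 9 (adjust -7): 16 + -7 = 9
  Event 10 (adjust -4): 9 + -4 = 5
  Event 11 (sale 4): sell min(4,5)=4. stock: 5 - 4 = 1. total_sold = 60
  Event 12 (sale 1): sell min(1,1)=1. stock: 1 - 1 = 0. total_sold = 61
  Event 13 (sale 20): sell min(20,0)=0. stock: 0 - 0 = 0. total_sold = 61
  Event 14 (sale 21): sell min(21,0)=0. stock: 0 - 0 = 0. total_sold = 61
  Event 15 (restock 36): 0 + 36 = 36
  Event 16 (adjust +5): 36 + 5 = 41
Final: stock = 41, total_sold = 61

Checking against threshold 14:
  After event 1: stock=38 > 14
  After event 2: stock=52 > 14
  After event 3: stock=39 > 14
  After event 4: stock=16 > 14
  After event 5: stock=1 <= 14 -> ALERT
  After event 6: stock=21 > 14
  After event 7: stock=18 > 14
  After event 8: stock=16 > 14
  After event 9: stock=9 <= 14 -> ALERT
  After event 10: stock=5 <= 14 -> ALERT
  After event 11: stock=1 <= 14 -> ALERT
  After event 12: stock=0 <= 14 -> ALERT
  After event 13: stock=0 <= 14 -> ALERT
  After event 14: stock=0 <= 14 -> ALERT
  After event 15: stock=36 > 14
  After event 16: stock=41 > 14
Alert events: [5, 9, 10, 11, 12, 13, 14]. Count = 7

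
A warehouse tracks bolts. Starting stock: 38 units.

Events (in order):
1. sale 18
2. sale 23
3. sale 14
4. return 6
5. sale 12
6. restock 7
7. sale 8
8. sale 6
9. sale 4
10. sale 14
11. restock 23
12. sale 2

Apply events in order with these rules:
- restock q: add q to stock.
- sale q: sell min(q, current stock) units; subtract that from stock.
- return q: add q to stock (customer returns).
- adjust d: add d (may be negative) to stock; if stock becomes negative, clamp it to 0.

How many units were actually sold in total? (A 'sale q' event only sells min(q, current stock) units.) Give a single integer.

Processing events:
Start: stock = 38
  Event 1 (sale 18): sell min(18,38)=18. stock: 38 - 18 = 20. total_sold = 18
  Event 2 (sale 23): sell min(23,20)=20. stock: 20 - 20 = 0. total_sold = 38
  Event 3 (sale 14): sell min(14,0)=0. stock: 0 - 0 = 0. total_sold = 38
  Event 4 (return 6): 0 + 6 = 6
  Event 5 (sale 12): sell min(12,6)=6. stock: 6 - 6 = 0. total_sold = 44
  Event 6 (restock 7): 0 + 7 = 7
  Event 7 (sale 8): sell min(8,7)=7. stock: 7 - 7 = 0. total_sold = 51
  Event 8 (sale 6): sell min(6,0)=0. stock: 0 - 0 = 0. total_sold = 51
  Event 9 (sale 4): sell min(4,0)=0. stock: 0 - 0 = 0. total_sold = 51
  Event 10 (sale 14): sell min(14,0)=0. stock: 0 - 0 = 0. total_sold = 51
  Event 11 (restock 23): 0 + 23 = 23
  Event 12 (sale 2): sell min(2,23)=2. stock: 23 - 2 = 21. total_sold = 53
Final: stock = 21, total_sold = 53

Answer: 53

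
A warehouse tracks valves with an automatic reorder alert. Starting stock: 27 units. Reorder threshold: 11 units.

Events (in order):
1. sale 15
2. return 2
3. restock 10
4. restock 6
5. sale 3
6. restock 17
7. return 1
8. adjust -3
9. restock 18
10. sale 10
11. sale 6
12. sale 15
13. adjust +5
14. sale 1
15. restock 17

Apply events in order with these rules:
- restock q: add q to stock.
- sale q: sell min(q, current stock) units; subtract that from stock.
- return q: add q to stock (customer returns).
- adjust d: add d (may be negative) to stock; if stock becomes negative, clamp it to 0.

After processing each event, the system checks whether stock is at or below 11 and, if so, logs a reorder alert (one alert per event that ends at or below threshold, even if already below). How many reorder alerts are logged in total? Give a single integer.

Processing events:
Start: stock = 27
  Event 1 (sale 15): sell min(15,27)=15. stock: 27 - 15 = 12. total_sold = 15
  Event 2 (return 2): 12 + 2 = 14
  Event 3 (restock 10): 14 + 10 = 24
  Event 4 (restock 6): 24 + 6 = 30
  Event 5 (sale 3): sell min(3,30)=3. stock: 30 - 3 = 27. total_sold = 18
  Event 6 (restock 17): 27 + 17 = 44
  Event 7 (return 1): 44 + 1 = 45
  Event 8 (adjust -3): 45 + -3 = 42
  Event 9 (restock 18): 42 + 18 = 60
  Event 10 (sale 10): sell min(10,60)=10. stock: 60 - 10 = 50. total_sold = 28
  Event 11 (sale 6): sell min(6,50)=6. stock: 50 - 6 = 44. total_sold = 34
  Event 12 (sale 15): sell min(15,44)=15. stock: 44 - 15 = 29. total_sold = 49
  Event 13 (adjust +5): 29 + 5 = 34
  Event 14 (sale 1): sell min(1,34)=1. stock: 34 - 1 = 33. total_sold = 50
  Event 15 (restock 17): 33 + 17 = 50
Final: stock = 50, total_sold = 50

Checking against threshold 11:
  After event 1: stock=12 > 11
  After event 2: stock=14 > 11
  After event 3: stock=24 > 11
  After event 4: stock=30 > 11
  After event 5: stock=27 > 11
  After event 6: stock=44 > 11
  After event 7: stock=45 > 11
  After event 8: stock=42 > 11
  After event 9: stock=60 > 11
  After event 10: stock=50 > 11
  After event 11: stock=44 > 11
  After event 12: stock=29 > 11
  After event 13: stock=34 > 11
  After event 14: stock=33 > 11
  After event 15: stock=50 > 11
Alert events: []. Count = 0

Answer: 0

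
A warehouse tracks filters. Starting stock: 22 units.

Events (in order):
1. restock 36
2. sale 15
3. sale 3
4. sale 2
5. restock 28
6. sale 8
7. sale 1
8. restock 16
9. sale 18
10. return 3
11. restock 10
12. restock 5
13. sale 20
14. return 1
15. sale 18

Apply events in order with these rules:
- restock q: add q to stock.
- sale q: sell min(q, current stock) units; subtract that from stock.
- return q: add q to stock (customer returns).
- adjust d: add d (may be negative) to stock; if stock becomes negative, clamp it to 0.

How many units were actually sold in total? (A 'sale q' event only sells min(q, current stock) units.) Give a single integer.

Answer: 85

Derivation:
Processing events:
Start: stock = 22
  Event 1 (restock 36): 22 + 36 = 58
  Event 2 (sale 15): sell min(15,58)=15. stock: 58 - 15 = 43. total_sold = 15
  Event 3 (sale 3): sell min(3,43)=3. stock: 43 - 3 = 40. total_sold = 18
  Event 4 (sale 2): sell min(2,40)=2. stock: 40 - 2 = 38. total_sold = 20
  Event 5 (restock 28): 38 + 28 = 66
  Event 6 (sale 8): sell min(8,66)=8. stock: 66 - 8 = 58. total_sold = 28
  Event 7 (sale 1): sell min(1,58)=1. stock: 58 - 1 = 57. total_sold = 29
  Event 8 (restock 16): 57 + 16 = 73
  Event 9 (sale 18): sell min(18,73)=18. stock: 73 - 18 = 55. total_sold = 47
  Event 10 (return 3): 55 + 3 = 58
  Event 11 (restock 10): 58 + 10 = 68
  Event 12 (restock 5): 68 + 5 = 73
  Event 13 (sale 20): sell min(20,73)=20. stock: 73 - 20 = 53. total_sold = 67
  Event 14 (return 1): 53 + 1 = 54
  Event 15 (sale 18): sell min(18,54)=18. stock: 54 - 18 = 36. total_sold = 85
Final: stock = 36, total_sold = 85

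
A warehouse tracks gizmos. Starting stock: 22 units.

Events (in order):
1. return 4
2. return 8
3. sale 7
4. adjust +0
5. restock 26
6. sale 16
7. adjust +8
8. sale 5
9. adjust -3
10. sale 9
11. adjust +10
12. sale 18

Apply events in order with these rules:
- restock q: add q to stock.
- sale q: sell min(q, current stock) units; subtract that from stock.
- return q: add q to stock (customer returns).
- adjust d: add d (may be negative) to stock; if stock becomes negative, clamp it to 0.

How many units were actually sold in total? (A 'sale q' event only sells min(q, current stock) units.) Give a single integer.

Processing events:
Start: stock = 22
  Event 1 (return 4): 22 + 4 = 26
  Event 2 (return 8): 26 + 8 = 34
  Event 3 (sale 7): sell min(7,34)=7. stock: 34 - 7 = 27. total_sold = 7
  Event 4 (adjust +0): 27 + 0 = 27
  Event 5 (restock 26): 27 + 26 = 53
  Event 6 (sale 16): sell min(16,53)=16. stock: 53 - 16 = 37. total_sold = 23
  Event 7 (adjust +8): 37 + 8 = 45
  Event 8 (sale 5): sell min(5,45)=5. stock: 45 - 5 = 40. total_sold = 28
  Event 9 (adjust -3): 40 + -3 = 37
  Event 10 (sale 9): sell min(9,37)=9. stock: 37 - 9 = 28. total_sold = 37
  Event 11 (adjust +10): 28 + 10 = 38
  Event 12 (sale 18): sell min(18,38)=18. stock: 38 - 18 = 20. total_sold = 55
Final: stock = 20, total_sold = 55

Answer: 55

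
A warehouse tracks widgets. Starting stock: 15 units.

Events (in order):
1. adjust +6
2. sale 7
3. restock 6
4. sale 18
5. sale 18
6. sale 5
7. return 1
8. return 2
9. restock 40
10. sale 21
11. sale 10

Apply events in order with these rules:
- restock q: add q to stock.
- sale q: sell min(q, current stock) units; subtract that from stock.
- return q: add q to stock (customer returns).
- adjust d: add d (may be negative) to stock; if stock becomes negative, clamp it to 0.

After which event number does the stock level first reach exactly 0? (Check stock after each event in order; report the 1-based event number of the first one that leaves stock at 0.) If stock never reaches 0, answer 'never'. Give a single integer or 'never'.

Processing events:
Start: stock = 15
  Event 1 (adjust +6): 15 + 6 = 21
  Event 2 (sale 7): sell min(7,21)=7. stock: 21 - 7 = 14. total_sold = 7
  Event 3 (restock 6): 14 + 6 = 20
  Event 4 (sale 18): sell min(18,20)=18. stock: 20 - 18 = 2. total_sold = 25
  Event 5 (sale 18): sell min(18,2)=2. stock: 2 - 2 = 0. total_sold = 27
  Event 6 (sale 5): sell min(5,0)=0. stock: 0 - 0 = 0. total_sold = 27
  Event 7 (return 1): 0 + 1 = 1
  Event 8 (return 2): 1 + 2 = 3
  Event 9 (restock 40): 3 + 40 = 43
  Event 10 (sale 21): sell min(21,43)=21. stock: 43 - 21 = 22. total_sold = 48
  Event 11 (sale 10): sell min(10,22)=10. stock: 22 - 10 = 12. total_sold = 58
Final: stock = 12, total_sold = 58

First zero at event 5.

Answer: 5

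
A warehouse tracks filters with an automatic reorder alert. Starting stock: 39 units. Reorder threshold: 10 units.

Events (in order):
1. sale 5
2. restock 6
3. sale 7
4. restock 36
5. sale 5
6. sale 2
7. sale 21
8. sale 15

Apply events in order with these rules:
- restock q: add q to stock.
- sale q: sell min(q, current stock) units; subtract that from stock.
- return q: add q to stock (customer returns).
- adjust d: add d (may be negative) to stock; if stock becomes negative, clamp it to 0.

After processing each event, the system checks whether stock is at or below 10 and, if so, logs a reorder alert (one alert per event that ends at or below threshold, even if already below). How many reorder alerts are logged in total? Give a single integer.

Answer: 0

Derivation:
Processing events:
Start: stock = 39
  Event 1 (sale 5): sell min(5,39)=5. stock: 39 - 5 = 34. total_sold = 5
  Event 2 (restock 6): 34 + 6 = 40
  Event 3 (sale 7): sell min(7,40)=7. stock: 40 - 7 = 33. total_sold = 12
  Event 4 (restock 36): 33 + 36 = 69
  Event 5 (sale 5): sell min(5,69)=5. stock: 69 - 5 = 64. total_sold = 17
  Event 6 (sale 2): sell min(2,64)=2. stock: 64 - 2 = 62. total_sold = 19
  Event 7 (sale 21): sell min(21,62)=21. stock: 62 - 21 = 41. total_sold = 40
  Event 8 (sale 15): sell min(15,41)=15. stock: 41 - 15 = 26. total_sold = 55
Final: stock = 26, total_sold = 55

Checking against threshold 10:
  After event 1: stock=34 > 10
  After event 2: stock=40 > 10
  After event 3: stock=33 > 10
  After event 4: stock=69 > 10
  After event 5: stock=64 > 10
  After event 6: stock=62 > 10
  After event 7: stock=41 > 10
  After event 8: stock=26 > 10
Alert events: []. Count = 0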